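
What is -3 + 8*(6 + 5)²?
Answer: 965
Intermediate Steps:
-3 + 8*(6 + 5)² = -3 + 8*11² = -3 + 8*121 = -3 + 968 = 965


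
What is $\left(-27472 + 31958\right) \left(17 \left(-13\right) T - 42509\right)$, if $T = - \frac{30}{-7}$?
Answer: $- \frac{1364609798}{7} \approx -1.9494 \cdot 10^{8}$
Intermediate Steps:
$T = \frac{30}{7}$ ($T = \left(-30\right) \left(- \frac{1}{7}\right) = \frac{30}{7} \approx 4.2857$)
$\left(-27472 + 31958\right) \left(17 \left(-13\right) T - 42509\right) = \left(-27472 + 31958\right) \left(17 \left(-13\right) \frac{30}{7} - 42509\right) = 4486 \left(\left(-221\right) \frac{30}{7} - 42509\right) = 4486 \left(- \frac{6630}{7} - 42509\right) = 4486 \left(- \frac{304193}{7}\right) = - \frac{1364609798}{7}$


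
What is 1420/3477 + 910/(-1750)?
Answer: -9701/86925 ≈ -0.11160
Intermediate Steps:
1420/3477 + 910/(-1750) = 1420*(1/3477) + 910*(-1/1750) = 1420/3477 - 13/25 = -9701/86925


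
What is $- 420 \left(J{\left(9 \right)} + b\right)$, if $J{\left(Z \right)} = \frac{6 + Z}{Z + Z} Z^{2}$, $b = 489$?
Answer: $-233730$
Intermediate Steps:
$J{\left(Z \right)} = \frac{Z \left(6 + Z\right)}{2}$ ($J{\left(Z \right)} = \frac{6 + Z}{2 Z} Z^{2} = \frac{Z \left(6 + Z\right)}{2}$)
$- 420 \left(J{\left(9 \right)} + b\right) = - 420 \left(\frac{1}{2} \cdot 9 \left(6 + 9\right) + 489\right) = - 420 \left(\frac{1}{2} \cdot 9 \cdot 15 + 489\right) = - 420 \left(\frac{135}{2} + 489\right) = \left(-420\right) \frac{1113}{2} = -233730$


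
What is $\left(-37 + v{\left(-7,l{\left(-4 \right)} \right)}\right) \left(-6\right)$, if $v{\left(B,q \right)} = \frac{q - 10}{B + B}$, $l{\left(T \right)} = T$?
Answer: $216$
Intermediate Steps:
$v{\left(B,q \right)} = \frac{-10 + q}{2 B}$
$\left(-37 + v{\left(-7,l{\left(-4 \right)} \right)}\right) \left(-6\right) = \left(-37 + \frac{-10 - 4}{2 \left(-7\right)}\right) \left(-6\right) = \left(-37 + \frac{1}{2} \left(- \frac{1}{7}\right) \left(-14\right)\right) \left(-6\right) = \left(-37 + 1\right) \left(-6\right) = \left(-36\right) \left(-6\right) = 216$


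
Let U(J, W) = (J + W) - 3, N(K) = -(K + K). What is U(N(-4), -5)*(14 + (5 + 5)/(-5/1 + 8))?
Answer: 0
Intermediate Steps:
N(K) = -2*K
U(J, W) = -3 + J + W
U(N(-4), -5)*(14 + (5 + 5)/(-5/1 + 8)) = (-3 - 2*(-4) - 5)*(14 + (5 + 5)/(-5/1 + 8)) = (-3 + 8 - 5)*(14 + 10/(-5*1 + 8)) = 0*(14 + 10/(-5 + 8)) = 0*(14 + 10/3) = 0*(52/3) = 0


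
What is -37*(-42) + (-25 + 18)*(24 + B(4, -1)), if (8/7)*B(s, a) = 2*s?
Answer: 1337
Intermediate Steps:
B(s, a) = 7*s/4 (B(s, a) = 7*(2*s)/8 = 7*s/4)
-37*(-42) + (-25 + 18)*(24 + B(4, -1)) = -37*(-42) + (-25 + 18)*(24 + (7/4)*4) = 1554 - 7*(24 + 7) = 1554 - 7*31 = 1554 - 217 = 1337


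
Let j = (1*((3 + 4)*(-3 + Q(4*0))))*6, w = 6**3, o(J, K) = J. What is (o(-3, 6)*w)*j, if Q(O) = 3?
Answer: 0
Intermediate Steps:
w = 216
j = 0 (j = (1*((3 + 4)*(-3 + 3)))*6 = (1*(7*0))*6 = (1*0)*6 = 0*6 = 0)
(o(-3, 6)*w)*j = -3*216*0 = -648*0 = 0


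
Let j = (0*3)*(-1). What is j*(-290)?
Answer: 0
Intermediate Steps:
j = 0 (j = 0*(-1) = 0)
j*(-290) = 0*(-290) = 0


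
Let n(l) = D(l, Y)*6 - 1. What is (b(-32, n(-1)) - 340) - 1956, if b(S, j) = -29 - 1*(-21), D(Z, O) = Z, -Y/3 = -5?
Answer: -2304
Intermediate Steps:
Y = 15 (Y = -3*(-5) = 15)
n(l) = -1 + 6*l (n(l) = l*6 - 1 = 6*l - 1 = -1 + 6*l)
b(S, j) = -8 (b(S, j) = -29 + 21 = -8)
(b(-32, n(-1)) - 340) - 1956 = (-8 - 340) - 1956 = -348 - 1956 = -2304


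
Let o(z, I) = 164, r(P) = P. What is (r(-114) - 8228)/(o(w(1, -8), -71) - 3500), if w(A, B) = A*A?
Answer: 4171/1668 ≈ 2.5006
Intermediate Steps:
w(A, B) = A²
(r(-114) - 8228)/(o(w(1, -8), -71) - 3500) = (-114 - 8228)/(164 - 3500) = -8342/(-3336) = -8342*(-1/3336) = 4171/1668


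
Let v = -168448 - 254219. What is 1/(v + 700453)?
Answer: 1/277786 ≈ 3.5999e-6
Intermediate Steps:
v = -422667
1/(v + 700453) = 1/(-422667 + 700453) = 1/277786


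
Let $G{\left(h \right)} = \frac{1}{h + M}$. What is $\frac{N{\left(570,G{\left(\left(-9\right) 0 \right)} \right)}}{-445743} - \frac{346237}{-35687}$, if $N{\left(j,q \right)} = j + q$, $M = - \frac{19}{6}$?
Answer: $\frac{977311795547}{100745792793} \approx 9.7008$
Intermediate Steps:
$M = - \frac{19}{6}$ ($M = \left(-19\right) \frac{1}{6} = - \frac{19}{6} \approx -3.1667$)
$G{\left(h \right)} = \frac{1}{- \frac{19}{6} + h}$ ($G{\left(h \right)} = \frac{1}{h - \frac{19}{6}} = \frac{1}{- \frac{19}{6} + h}$)
$\frac{N{\left(570,G{\left(\left(-9\right) 0 \right)} \right)}}{-445743} - \frac{346237}{-35687} = \frac{570 + \frac{6}{-19 + 6 \left(\left(-9\right) 0\right)}}{-445743} - \frac{346237}{-35687} = \left(570 + \frac{6}{-19 + 6 \cdot 0}\right) \left(- \frac{1}{445743}\right) - - \frac{346237}{35687} = \left(570 + \frac{6}{-19 + 0}\right) \left(- \frac{1}{445743}\right) + \frac{346237}{35687} = \left(570 + \frac{6}{-19}\right) \left(- \frac{1}{445743}\right) + \frac{346237}{35687} = \left(570 + 6 \left(- \frac{1}{19}\right)\right) \left(- \frac{1}{445743}\right) + \frac{346237}{35687} = \left(570 - \frac{6}{19}\right) \left(- \frac{1}{445743}\right) + \frac{346237}{35687} = \frac{10824}{19} \left(- \frac{1}{445743}\right) + \frac{346237}{35687} = - \frac{3608}{2823039} + \frac{346237}{35687} = \frac{977311795547}{100745792793}$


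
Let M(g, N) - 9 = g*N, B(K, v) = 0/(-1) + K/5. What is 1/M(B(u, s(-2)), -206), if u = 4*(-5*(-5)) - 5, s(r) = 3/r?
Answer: -1/3905 ≈ -0.00025608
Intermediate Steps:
u = 95 (u = 4*25 - 5 = 100 - 5 = 95)
B(K, v) = K/5 (B(K, v) = 0*(-1) + K*(⅕) = 0 + K/5 = K/5)
M(g, N) = 9 + N*g (M(g, N) = 9 + g*N = 9 + N*g)
1/M(B(u, s(-2)), -206) = 1/(9 - 206*95/5) = 1/(9 - 206*19) = 1/(9 - 3914) = 1/(-3905) = -1/3905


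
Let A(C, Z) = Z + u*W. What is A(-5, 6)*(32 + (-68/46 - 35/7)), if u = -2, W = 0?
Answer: 3522/23 ≈ 153.13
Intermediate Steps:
A(C, Z) = Z (A(C, Z) = Z - 2*0 = Z + 0 = Z)
A(-5, 6)*(32 + (-68/46 - 35/7)) = 6*(32 + (-68/46 - 35/7)) = 6*(32 + (-68*1/46 - 35*1/7)) = 6*(32 + (-34/23 - 5)) = 6*(32 - 149/23) = 6*(587/23) = 3522/23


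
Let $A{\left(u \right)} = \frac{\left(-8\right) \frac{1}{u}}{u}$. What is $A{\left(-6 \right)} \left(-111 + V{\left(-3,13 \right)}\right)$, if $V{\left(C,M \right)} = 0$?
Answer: $\frac{74}{3} \approx 24.667$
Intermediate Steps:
$A{\left(u \right)} = - \frac{8}{u^{2}}$
$A{\left(-6 \right)} \left(-111 + V{\left(-3,13 \right)}\right) = - \frac{8}{36} \left(-111 + 0\right) = \left(-8\right) \frac{1}{36} \left(-111\right) = \left(- \frac{2}{9}\right) \left(-111\right) = \frac{74}{3}$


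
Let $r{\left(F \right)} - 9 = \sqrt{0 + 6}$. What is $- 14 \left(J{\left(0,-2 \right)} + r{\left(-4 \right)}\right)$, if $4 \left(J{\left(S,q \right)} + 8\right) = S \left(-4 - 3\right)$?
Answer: $-14 - 14 \sqrt{6} \approx -48.293$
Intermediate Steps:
$J{\left(S,q \right)} = -8 - \frac{7 S}{4}$ ($J{\left(S,q \right)} = -8 + \frac{S \left(-4 - 3\right)}{4} = -8 + \frac{S \left(-7\right)}{4} = -8 + \frac{\left(-7\right) S}{4} = -8 - \frac{7 S}{4}$)
$r{\left(F \right)} = 9 + \sqrt{6}$ ($r{\left(F \right)} = 9 + \sqrt{0 + 6} = 9 + \sqrt{6}$)
$- 14 \left(J{\left(0,-2 \right)} + r{\left(-4 \right)}\right) = - 14 \left(\left(-8 - 0\right) + \left(9 + \sqrt{6}\right)\right) = - 14 \left(\left(-8 + 0\right) + \left(9 + \sqrt{6}\right)\right) = - 14 \left(-8 + \left(9 + \sqrt{6}\right)\right) = - 14 \left(1 + \sqrt{6}\right) = -14 - 14 \sqrt{6}$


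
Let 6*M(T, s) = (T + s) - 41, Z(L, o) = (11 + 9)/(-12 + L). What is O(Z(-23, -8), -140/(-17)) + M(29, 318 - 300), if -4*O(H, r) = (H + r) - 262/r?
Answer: 33499/4760 ≈ 7.0376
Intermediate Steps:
Z(L, o) = 20/(-12 + L)
M(T, s) = -41/6 + T/6 + s/6 (M(T, s) = ((T + s) - 41)/6 = (-41 + T + s)/6 = -41/6 + T/6 + s/6)
O(H, r) = -H/4 - r/4 + 131/(2*r) (O(H, r) = -((H + r) - 262/r)/4 = -(H + r - 262/r)/4 = -H/4 - r/4 + 131/(2*r))
O(Z(-23, -8), -140/(-17)) + M(29, 318 - 300) = (262 - (-140/(-17))*(20/(-12 - 23) - 140/(-17)))/(4*((-140/(-17)))) + (-41/6 + (⅙)*29 + (318 - 300)/6) = (262 - (-140*(-1/17))*(20/(-35) - 140*(-1/17)))/(4*((-140*(-1/17)))) + (-41/6 + 29/6 + (⅙)*18) = (262 - 1*140/17*(20*(-1/35) + 140/17))/(4*(140/17)) + (-41/6 + 29/6 + 3) = (¼)*(17/140)*(262 - 1*140/17*(-4/7 + 140/17)) + 1 = (¼)*(17/140)*(262 - 1*140/17*912/119) + 1 = (¼)*(17/140)*(262 - 18240/289) + 1 = (¼)*(17/140)*(57478/289) + 1 = 28739/4760 + 1 = 33499/4760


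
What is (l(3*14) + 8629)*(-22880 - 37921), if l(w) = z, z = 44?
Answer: -527327073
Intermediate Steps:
l(w) = 44
(l(3*14) + 8629)*(-22880 - 37921) = (44 + 8629)*(-22880 - 37921) = 8673*(-60801) = -527327073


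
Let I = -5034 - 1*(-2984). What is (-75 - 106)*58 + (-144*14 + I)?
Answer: -14564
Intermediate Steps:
I = -2050 (I = -5034 + 2984 = -2050)
(-75 - 106)*58 + (-144*14 + I) = (-75 - 106)*58 + (-144*14 - 2050) = -181*58 + (-2016 - 2050) = -10498 - 4066 = -14564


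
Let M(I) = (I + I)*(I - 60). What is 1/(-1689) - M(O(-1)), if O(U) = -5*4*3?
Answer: -24321601/1689 ≈ -14400.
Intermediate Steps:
O(U) = -60 (O(U) = -20*3 = -60)
M(I) = 2*I*(-60 + I) (M(I) = (2*I)*(-60 + I) = 2*I*(-60 + I))
1/(-1689) - M(O(-1)) = 1/(-1689) - 2*(-60)*(-60 - 60) = -1/1689 - 2*(-60)*(-120) = -1/1689 - 1*14400 = -1/1689 - 14400 = -24321601/1689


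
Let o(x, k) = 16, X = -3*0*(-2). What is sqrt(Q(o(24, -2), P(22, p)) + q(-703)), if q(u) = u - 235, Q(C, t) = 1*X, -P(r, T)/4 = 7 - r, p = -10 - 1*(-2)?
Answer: I*sqrt(938) ≈ 30.627*I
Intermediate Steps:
X = 0 (X = 0*(-2) = 0)
p = -8 (p = -10 + 2 = -8)
P(r, T) = -28 + 4*r (P(r, T) = -4*(7 - r) = -28 + 4*r)
Q(C, t) = 0 (Q(C, t) = 1*0 = 0)
q(u) = -235 + u
sqrt(Q(o(24, -2), P(22, p)) + q(-703)) = sqrt(0 + (-235 - 703)) = sqrt(0 - 938) = sqrt(-938) = I*sqrt(938)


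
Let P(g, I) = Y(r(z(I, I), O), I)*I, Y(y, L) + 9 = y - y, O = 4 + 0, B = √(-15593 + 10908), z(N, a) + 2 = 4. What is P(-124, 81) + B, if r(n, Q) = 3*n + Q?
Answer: -729 + I*√4685 ≈ -729.0 + 68.447*I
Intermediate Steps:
z(N, a) = 2 (z(N, a) = -2 + 4 = 2)
B = I*√4685 (B = √(-4685) = I*√4685 ≈ 68.447*I)
O = 4
r(n, Q) = Q + 3*n
Y(y, L) = -9 (Y(y, L) = -9 + (y - y) = -9 + 0 = -9)
P(g, I) = -9*I
P(-124, 81) + B = -9*81 + I*√4685 = -729 + I*√4685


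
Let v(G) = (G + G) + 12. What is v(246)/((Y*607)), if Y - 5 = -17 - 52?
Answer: -63/4856 ≈ -0.012974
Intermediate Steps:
Y = -64 (Y = 5 + (-17 - 52) = 5 - 69 = -64)
v(G) = 12 + 2*G (v(G) = 2*G + 12 = 12 + 2*G)
v(246)/((Y*607)) = (12 + 2*246)/((-64*607)) = (12 + 492)/(-38848) = 504*(-1/38848) = -63/4856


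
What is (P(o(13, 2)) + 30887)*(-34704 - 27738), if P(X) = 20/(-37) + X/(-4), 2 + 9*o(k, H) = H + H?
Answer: -71358526805/37 ≈ -1.9286e+9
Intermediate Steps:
o(k, H) = -2/9 + 2*H/9 (o(k, H) = -2/9 + (H + H)/9 = -2/9 + (2*H)/9 = -2/9 + 2*H/9)
P(X) = -20/37 - X/4 (P(X) = 20*(-1/37) + X*(-1/4) = -20/37 - X/4)
(P(o(13, 2)) + 30887)*(-34704 - 27738) = ((-20/37 - (-2/9 + (2/9)*2)/4) + 30887)*(-34704 - 27738) = ((-20/37 - (-2/9 + 4/9)/4) + 30887)*(-62442) = ((-20/37 - 1/4*2/9) + 30887)*(-62442) = ((-20/37 - 1/18) + 30887)*(-62442) = (-397/666 + 30887)*(-62442) = (20570345/666)*(-62442) = -71358526805/37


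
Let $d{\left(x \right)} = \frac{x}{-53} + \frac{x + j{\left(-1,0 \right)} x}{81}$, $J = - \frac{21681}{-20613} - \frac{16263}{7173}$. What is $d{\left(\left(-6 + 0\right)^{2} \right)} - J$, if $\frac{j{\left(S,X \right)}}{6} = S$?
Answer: $- \frac{4404141302}{2612141199} \approx -1.686$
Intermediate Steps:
$j{\left(S,X \right)} = 6 S$
$J = - \frac{6655978}{5476187}$ ($J = \left(-21681\right) \left(- \frac{1}{20613}\right) - \frac{1807}{797} = \frac{7227}{6871} - \frac{1807}{797} = - \frac{6655978}{5476187} \approx -1.2154$)
$d{\left(x \right)} = - \frac{346 x}{4293}$ ($d{\left(x \right)} = \frac{x}{-53} + \frac{x + 6 \left(-1\right) x}{81} = x \left(- \frac{1}{53}\right) + \left(x - 6 x\right) \frac{1}{81} = - \frac{x}{53} + - 5 x \frac{1}{81} = - \frac{x}{53} - \frac{5 x}{81} = - \frac{346 x}{4293}$)
$d{\left(\left(-6 + 0\right)^{2} \right)} - J = - \frac{346 \left(-6 + 0\right)^{2}}{4293} - - \frac{6655978}{5476187} = - \frac{346 \left(-6\right)^{2}}{4293} + \frac{6655978}{5476187} = \left(- \frac{346}{4293}\right) 36 + \frac{6655978}{5476187} = - \frac{1384}{477} + \frac{6655978}{5476187} = - \frac{4404141302}{2612141199}$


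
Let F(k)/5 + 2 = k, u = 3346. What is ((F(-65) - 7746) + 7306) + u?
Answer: 2571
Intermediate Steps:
F(k) = -10 + 5*k
((F(-65) - 7746) + 7306) + u = (((-10 + 5*(-65)) - 7746) + 7306) + 3346 = (((-10 - 325) - 7746) + 7306) + 3346 = ((-335 - 7746) + 7306) + 3346 = (-8081 + 7306) + 3346 = -775 + 3346 = 2571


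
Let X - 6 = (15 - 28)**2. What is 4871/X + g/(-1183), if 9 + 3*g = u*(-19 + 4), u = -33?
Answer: 819149/29575 ≈ 27.697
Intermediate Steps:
g = 162 (g = -3 + (-33*(-19 + 4))/3 = -3 + (-33*(-15))/3 = -3 + (1/3)*495 = -3 + 165 = 162)
X = 175 (X = 6 + (15 - 28)**2 = 6 + (-13)**2 = 6 + 169 = 175)
4871/X + g/(-1183) = 4871/175 + 162/(-1183) = 4871*(1/175) + 162*(-1/1183) = 4871/175 - 162/1183 = 819149/29575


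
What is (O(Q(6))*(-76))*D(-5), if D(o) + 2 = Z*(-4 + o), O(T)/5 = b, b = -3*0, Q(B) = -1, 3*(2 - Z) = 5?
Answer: 0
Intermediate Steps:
Z = ⅓ (Z = 2 - ⅓*5 = 2 - 5/3 = ⅓ ≈ 0.33333)
b = 0
O(T) = 0 (O(T) = 5*0 = 0)
D(o) = -10/3 + o/3 (D(o) = -2 + (-4 + o)/3 = -2 + (-4/3 + o/3) = -10/3 + o/3)
(O(Q(6))*(-76))*D(-5) = (0*(-76))*(-10/3 + (⅓)*(-5)) = 0*(-10/3 - 5/3) = 0*(-5) = 0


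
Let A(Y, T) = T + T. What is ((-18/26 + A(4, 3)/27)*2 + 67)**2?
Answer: 59737441/13689 ≈ 4363.9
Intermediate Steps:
A(Y, T) = 2*T
((-18/26 + A(4, 3)/27)*2 + 67)**2 = ((-18/26 + (2*3)/27)*2 + 67)**2 = ((-18*1/26 + 6*(1/27))*2 + 67)**2 = ((-9/13 + 2/9)*2 + 67)**2 = (-55/117*2 + 67)**2 = (-110/117 + 67)**2 = (7729/117)**2 = 59737441/13689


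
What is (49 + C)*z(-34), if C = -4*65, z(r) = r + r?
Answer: 14348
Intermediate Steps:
z(r) = 2*r
C = -260
(49 + C)*z(-34) = (49 - 260)*(2*(-34)) = -211*(-68) = 14348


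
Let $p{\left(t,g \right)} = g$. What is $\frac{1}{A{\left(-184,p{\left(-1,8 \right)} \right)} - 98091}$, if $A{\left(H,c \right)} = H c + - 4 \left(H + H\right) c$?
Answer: $- \frac{1}{87787} \approx -1.1391 \cdot 10^{-5}$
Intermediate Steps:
$A{\left(H,c \right)} = - 7 H c$ ($A{\left(H,c \right)} = H c + - 4 \cdot 2 H c = H c + - 8 H c = H c - 8 H c = - 7 H c$)
$\frac{1}{A{\left(-184,p{\left(-1,8 \right)} \right)} - 98091} = \frac{1}{\left(-7\right) \left(-184\right) 8 - 98091} = \frac{1}{10304 - 98091} = \frac{1}{-87787} = - \frac{1}{87787}$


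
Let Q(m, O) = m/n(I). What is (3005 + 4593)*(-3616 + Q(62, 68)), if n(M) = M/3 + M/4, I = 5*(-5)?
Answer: -4813667312/175 ≈ -2.7507e+7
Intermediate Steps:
I = -25
n(M) = 7*M/12 (n(M) = M*(⅓) + M*(¼) = M/3 + M/4 = 7*M/12)
Q(m, O) = -12*m/175 (Q(m, O) = m/(((7/12)*(-25))) = m/(-175/12) = m*(-12/175) = -12*m/175)
(3005 + 4593)*(-3616 + Q(62, 68)) = (3005 + 4593)*(-3616 - 12/175*62) = 7598*(-3616 - 744/175) = 7598*(-633544/175) = -4813667312/175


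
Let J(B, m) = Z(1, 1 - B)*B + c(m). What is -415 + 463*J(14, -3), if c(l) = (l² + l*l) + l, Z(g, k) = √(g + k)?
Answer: 6530 + 12964*I*√3 ≈ 6530.0 + 22454.0*I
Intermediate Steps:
c(l) = l + 2*l² (c(l) = (l² + l²) + l = 2*l² + l = l + 2*l²)
J(B, m) = B*√(2 - B) + m*(1 + 2*m) (J(B, m) = √(1 + (1 - B))*B + m*(1 + 2*m) = √(2 - B)*B + m*(1 + 2*m) = B*√(2 - B) + m*(1 + 2*m))
-415 + 463*J(14, -3) = -415 + 463*(14*√(2 - 1*14) - 3*(1 + 2*(-3))) = -415 + 463*(14*√(2 - 14) - 3*(1 - 6)) = -415 + 463*(14*√(-12) - 3*(-5)) = -415 + 463*(14*(2*I*√3) + 15) = -415 + 463*(28*I*√3 + 15) = -415 + 463*(15 + 28*I*√3) = -415 + (6945 + 12964*I*√3) = 6530 + 12964*I*√3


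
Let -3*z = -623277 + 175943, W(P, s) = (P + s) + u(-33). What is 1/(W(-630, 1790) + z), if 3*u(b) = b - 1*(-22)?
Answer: 3/450803 ≈ 6.6548e-6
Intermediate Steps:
u(b) = 22/3 + b/3 (u(b) = (b - 1*(-22))/3 = (b + 22)/3 = (22 + b)/3 = 22/3 + b/3)
W(P, s) = -11/3 + P + s (W(P, s) = (P + s) + (22/3 + (⅓)*(-33)) = (P + s) + (22/3 - 11) = (P + s) - 11/3 = -11/3 + P + s)
z = 447334/3 (z = -(-623277 + 175943)/3 = -⅓*(-447334) = 447334/3 ≈ 1.4911e+5)
1/(W(-630, 1790) + z) = 1/((-11/3 - 630 + 1790) + 447334/3) = 1/(3469/3 + 447334/3) = 1/(450803/3) = 3/450803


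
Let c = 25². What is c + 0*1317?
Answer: 625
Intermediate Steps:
c = 625
c + 0*1317 = 625 + 0*1317 = 625 + 0 = 625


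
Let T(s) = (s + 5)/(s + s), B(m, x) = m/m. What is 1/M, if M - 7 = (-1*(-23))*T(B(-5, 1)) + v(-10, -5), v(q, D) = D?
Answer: 1/71 ≈ 0.014085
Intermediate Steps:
B(m, x) = 1
T(s) = (5 + s)/(2*s) (T(s) = (5 + s)/((2*s)) = (5 + s)*(1/(2*s)) = (5 + s)/(2*s))
M = 71 (M = 7 + ((-1*(-23))*((1/2)*(5 + 1)/1) - 5) = 7 + (23*((1/2)*1*6) - 5) = 7 + (23*3 - 5) = 7 + (69 - 5) = 7 + 64 = 71)
1/M = 1/71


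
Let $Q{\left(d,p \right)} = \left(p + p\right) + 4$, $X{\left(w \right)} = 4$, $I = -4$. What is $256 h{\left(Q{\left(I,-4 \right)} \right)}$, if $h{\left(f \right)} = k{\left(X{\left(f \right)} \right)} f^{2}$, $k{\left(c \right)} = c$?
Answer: $16384$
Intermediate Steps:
$Q{\left(d,p \right)} = 4 + 2 p$ ($Q{\left(d,p \right)} = 2 p + 4 = 4 + 2 p$)
$h{\left(f \right)} = 4 f^{2}$
$256 h{\left(Q{\left(I,-4 \right)} \right)} = 256 \cdot 4 \left(4 + 2 \left(-4\right)\right)^{2} = 256 \cdot 4 \left(4 - 8\right)^{2} = 256 \cdot 4 \left(-4\right)^{2} = 256 \cdot 4 \cdot 16 = 256 \cdot 64 = 16384$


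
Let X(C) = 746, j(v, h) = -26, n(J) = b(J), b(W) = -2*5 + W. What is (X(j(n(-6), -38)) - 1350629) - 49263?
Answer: -1399146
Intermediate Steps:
b(W) = -10 + W
n(J) = -10 + J
(X(j(n(-6), -38)) - 1350629) - 49263 = (746 - 1350629) - 49263 = -1349883 - 49263 = -1399146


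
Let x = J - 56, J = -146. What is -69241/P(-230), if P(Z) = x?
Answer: 69241/202 ≈ 342.78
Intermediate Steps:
x = -202 (x = -146 - 56 = -202)
P(Z) = -202
-69241/P(-230) = -69241/(-202) = -69241*(-1/202) = 69241/202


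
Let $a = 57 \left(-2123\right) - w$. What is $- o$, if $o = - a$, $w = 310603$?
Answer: $-431614$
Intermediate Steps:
$a = -431614$ ($a = 57 \left(-2123\right) - 310603 = -121011 - 310603 = -431614$)
$o = 431614$ ($o = \left(-1\right) \left(-431614\right) = 431614$)
$- o = \left(-1\right) 431614 = -431614$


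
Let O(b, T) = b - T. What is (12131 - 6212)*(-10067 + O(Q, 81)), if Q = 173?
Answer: -59042025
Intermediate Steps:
(12131 - 6212)*(-10067 + O(Q, 81)) = (12131 - 6212)*(-10067 + (173 - 1*81)) = 5919*(-10067 + (173 - 81)) = 5919*(-10067 + 92) = 5919*(-9975) = -59042025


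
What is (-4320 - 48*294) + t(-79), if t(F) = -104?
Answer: -18536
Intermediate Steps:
(-4320 - 48*294) + t(-79) = (-4320 - 48*294) - 104 = (-4320 - 14112) - 104 = -18432 - 104 = -18536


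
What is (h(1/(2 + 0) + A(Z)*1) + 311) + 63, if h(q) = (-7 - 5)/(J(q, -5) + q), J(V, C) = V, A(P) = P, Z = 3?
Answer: 2606/7 ≈ 372.29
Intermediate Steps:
h(q) = -6/q (h(q) = (-7 - 5)/(q + q) = -12*1/(2*q) = -6/q)
(h(1/(2 + 0) + A(Z)*1) + 311) + 63 = (-6/(1/(2 + 0) + 3*1) + 311) + 63 = (-6/(1/2 + 3) + 311) + 63 = (-6/7/2 + 311) + 63 = (-6*2/7 + 311) + 63 = (-12/7 + 311) + 63 = 2165/7 + 63 = 2606/7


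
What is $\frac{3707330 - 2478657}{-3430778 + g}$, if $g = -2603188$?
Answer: $- \frac{1228673}{6033966} \approx -0.20363$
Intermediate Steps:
$\frac{3707330 - 2478657}{-3430778 + g} = \frac{3707330 - 2478657}{-3430778 - 2603188} = \frac{1228673}{-6033966} = 1228673 \left(- \frac{1}{6033966}\right) = - \frac{1228673}{6033966}$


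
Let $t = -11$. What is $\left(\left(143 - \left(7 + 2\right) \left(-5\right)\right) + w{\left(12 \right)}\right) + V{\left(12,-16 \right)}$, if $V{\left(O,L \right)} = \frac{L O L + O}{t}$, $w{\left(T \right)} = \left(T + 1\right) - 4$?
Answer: $- \frac{917}{11} \approx -83.364$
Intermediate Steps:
$w{\left(T \right)} = -3 + T$ ($w{\left(T \right)} = \left(1 + T\right) - 4 = -3 + T$)
$V{\left(O,L \right)} = - \frac{O}{11} - \frac{O L^{2}}{11}$ ($V{\left(O,L \right)} = \frac{L O L + O}{-11} = \left(O L^{2} + O\right) \left(- \frac{1}{11}\right) = \left(O + O L^{2}\right) \left(- \frac{1}{11}\right) = - \frac{O}{11} - \frac{O L^{2}}{11}$)
$\left(\left(143 - \left(7 + 2\right) \left(-5\right)\right) + w{\left(12 \right)}\right) + V{\left(12,-16 \right)} = \left(\left(143 - \left(7 + 2\right) \left(-5\right)\right) + \left(-3 + 12\right)\right) - \frac{12 \left(1 + \left(-16\right)^{2}\right)}{11} = \left(\left(143 - 9 \left(-5\right)\right) + 9\right) - \frac{12 \left(1 + 256\right)}{11} = \left(\left(143 - -45\right) + 9\right) - \frac{12}{11} \cdot 257 = \left(\left(143 + 45\right) + 9\right) - \frac{3084}{11} = \left(188 + 9\right) - \frac{3084}{11} = 197 - \frac{3084}{11} = - \frac{917}{11}$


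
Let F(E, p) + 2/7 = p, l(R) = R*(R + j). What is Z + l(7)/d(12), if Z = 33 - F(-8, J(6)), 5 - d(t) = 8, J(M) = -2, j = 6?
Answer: 104/21 ≈ 4.9524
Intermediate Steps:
l(R) = R*(6 + R) (l(R) = R*(R + 6) = R*(6 + R))
F(E, p) = -2/7 + p
d(t) = -3 (d(t) = 5 - 1*8 = 5 - 8 = -3)
Z = 247/7 (Z = 33 - (-2/7 - 2) = 33 - 1*(-16/7) = 33 + 16/7 = 247/7 ≈ 35.286)
Z + l(7)/d(12) = 247/7 + (7*(6 + 7))/(-3) = 247/7 + (7*13)*(-1/3) = 247/7 + 91*(-1/3) = 247/7 - 91/3 = 104/21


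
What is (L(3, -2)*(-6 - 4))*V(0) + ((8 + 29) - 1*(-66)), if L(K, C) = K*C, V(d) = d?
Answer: 103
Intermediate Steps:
L(K, C) = C*K
(L(3, -2)*(-6 - 4))*V(0) + ((8 + 29) - 1*(-66)) = ((-2*3)*(-6 - 4))*0 + ((8 + 29) - 1*(-66)) = -6*(-10)*0 + (37 + 66) = 60*0 + 103 = 0 + 103 = 103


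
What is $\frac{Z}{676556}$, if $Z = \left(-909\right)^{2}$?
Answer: $\frac{826281}{676556} \approx 1.2213$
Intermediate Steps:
$Z = 826281$
$\frac{Z}{676556} = \frac{826281}{676556}$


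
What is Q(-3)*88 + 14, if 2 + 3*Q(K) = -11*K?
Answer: 2770/3 ≈ 923.33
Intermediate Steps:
Q(K) = -2/3 - 11*K/3 (Q(K) = -2/3 + (-11*K)/3 = -2/3 - 11*K/3)
Q(-3)*88 + 14 = (-2/3 - 11/3*(-3))*88 + 14 = (-2/3 + 11)*88 + 14 = (31/3)*88 + 14 = 2728/3 + 14 = 2770/3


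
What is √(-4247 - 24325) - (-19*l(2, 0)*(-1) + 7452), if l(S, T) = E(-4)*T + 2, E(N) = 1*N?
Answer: -7490 + 2*I*√7143 ≈ -7490.0 + 169.03*I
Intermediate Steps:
E(N) = N
l(S, T) = 2 - 4*T (l(S, T) = -4*T + 2 = 2 - 4*T)
√(-4247 - 24325) - (-19*l(2, 0)*(-1) + 7452) = √(-4247 - 24325) - (-19*(2 - 4*0)*(-1) + 7452) = √(-28572) - (-19*(2 + 0)*(-1) + 7452) = 2*I*√7143 - (-19*2*(-1) + 7452) = 2*I*√7143 - (-38*(-1) + 7452) = 2*I*√7143 - (38 + 7452) = 2*I*√7143 - 1*7490 = 2*I*√7143 - 7490 = -7490 + 2*I*√7143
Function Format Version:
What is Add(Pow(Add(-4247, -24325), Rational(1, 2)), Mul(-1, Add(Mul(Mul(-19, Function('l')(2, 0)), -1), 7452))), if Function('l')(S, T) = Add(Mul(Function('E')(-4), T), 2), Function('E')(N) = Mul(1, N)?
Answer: Add(-7490, Mul(2, I, Pow(7143, Rational(1, 2)))) ≈ Add(-7490.0, Mul(169.03, I))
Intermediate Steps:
Function('E')(N) = N
Function('l')(S, T) = Add(2, Mul(-4, T)) (Function('l')(S, T) = Add(Mul(-4, T), 2) = Add(2, Mul(-4, T)))
Add(Pow(Add(-4247, -24325), Rational(1, 2)), Mul(-1, Add(Mul(Mul(-19, Function('l')(2, 0)), -1), 7452))) = Add(Pow(Add(-4247, -24325), Rational(1, 2)), Mul(-1, Add(Mul(Mul(-19, Add(2, Mul(-4, 0))), -1), 7452))) = Add(Pow(-28572, Rational(1, 2)), Mul(-1, Add(Mul(Mul(-19, Add(2, 0)), -1), 7452))) = Add(Mul(2, I, Pow(7143, Rational(1, 2))), Mul(-1, Add(Mul(Mul(-19, 2), -1), 7452))) = Add(Mul(2, I, Pow(7143, Rational(1, 2))), Mul(-1, Add(Mul(-38, -1), 7452))) = Add(Mul(2, I, Pow(7143, Rational(1, 2))), Mul(-1, Add(38, 7452))) = Add(Mul(2, I, Pow(7143, Rational(1, 2))), Mul(-1, 7490)) = Add(Mul(2, I, Pow(7143, Rational(1, 2))), -7490) = Add(-7490, Mul(2, I, Pow(7143, Rational(1, 2))))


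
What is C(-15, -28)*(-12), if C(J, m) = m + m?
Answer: 672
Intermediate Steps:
C(J, m) = 2*m
C(-15, -28)*(-12) = (2*(-28))*(-12) = -56*(-12) = 672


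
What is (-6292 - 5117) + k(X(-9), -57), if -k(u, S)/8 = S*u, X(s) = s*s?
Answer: 25527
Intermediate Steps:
X(s) = s**2
k(u, S) = -8*S*u
(-6292 - 5117) + k(X(-9), -57) = (-6292 - 5117) - 8*(-57)*(-9)**2 = -11409 - 8*(-57)*81 = -11409 + 36936 = 25527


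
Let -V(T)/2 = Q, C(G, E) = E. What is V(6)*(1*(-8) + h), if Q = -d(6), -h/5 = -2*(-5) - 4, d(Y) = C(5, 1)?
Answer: -76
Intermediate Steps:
d(Y) = 1
h = -30 (h = -5*(-2*(-5) - 4) = -5*(10 - 4) = -5*6 = -30)
Q = -1 (Q = -1*1 = -1)
V(T) = 2 (V(T) = -2*(-1) = 2)
V(6)*(1*(-8) + h) = 2*(1*(-8) - 30) = 2*(-8 - 30) = 2*(-38) = -76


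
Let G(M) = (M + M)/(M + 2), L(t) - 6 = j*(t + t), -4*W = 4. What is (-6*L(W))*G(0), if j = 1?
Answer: 0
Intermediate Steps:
W = -1 (W = -¼*4 = -1)
L(t) = 6 + 2*t (L(t) = 6 + 1*(t + t) = 6 + 1*(2*t) = 6 + 2*t)
G(M) = 2*M/(2 + M) (G(M) = (2*M)/(2 + M) = 2*M/(2 + M))
(-6*L(W))*G(0) = (-6*(6 + 2*(-1)))*(2*0/(2 + 0)) = (-6*(6 - 2))*(2*0/2) = (-6*4)*(2*0*(½)) = -24*0 = 0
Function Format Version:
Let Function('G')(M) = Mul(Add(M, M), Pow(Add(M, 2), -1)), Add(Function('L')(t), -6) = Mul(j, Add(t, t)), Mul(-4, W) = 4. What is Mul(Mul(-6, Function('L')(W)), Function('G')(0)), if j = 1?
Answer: 0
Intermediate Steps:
W = -1 (W = Mul(Rational(-1, 4), 4) = -1)
Function('L')(t) = Add(6, Mul(2, t)) (Function('L')(t) = Add(6, Mul(1, Add(t, t))) = Add(6, Mul(1, Mul(2, t))) = Add(6, Mul(2, t)))
Function('G')(M) = Mul(2, M, Pow(Add(2, M), -1)) (Function('G')(M) = Mul(Mul(2, M), Pow(Add(2, M), -1)) = Mul(2, M, Pow(Add(2, M), -1)))
Mul(Mul(-6, Function('L')(W)), Function('G')(0)) = Mul(Mul(-6, Add(6, Mul(2, -1))), Mul(2, 0, Pow(Add(2, 0), -1))) = Mul(Mul(-6, Add(6, -2)), Mul(2, 0, Pow(2, -1))) = Mul(Mul(-6, 4), Mul(2, 0, Rational(1, 2))) = Mul(-24, 0) = 0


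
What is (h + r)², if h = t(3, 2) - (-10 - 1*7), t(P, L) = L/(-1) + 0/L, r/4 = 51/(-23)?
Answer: 19881/529 ≈ 37.582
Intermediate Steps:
r = -204/23 (r = 4*(51/(-23)) = 4*(51*(-1/23)) = 4*(-51/23) = -204/23 ≈ -8.8696)
t(P, L) = -L (t(P, L) = L*(-1) + 0 = -L + 0 = -L)
h = 15 (h = -1*2 - (-10 - 1*7) = -2 - (-10 - 7) = -2 - 1*(-17) = -2 + 17 = 15)
(h + r)² = (15 - 204/23)² = (141/23)² = 19881/529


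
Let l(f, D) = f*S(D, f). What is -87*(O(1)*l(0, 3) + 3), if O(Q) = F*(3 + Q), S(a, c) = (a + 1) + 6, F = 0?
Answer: -261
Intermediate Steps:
S(a, c) = 7 + a (S(a, c) = (1 + a) + 6 = 7 + a)
O(Q) = 0 (O(Q) = 0*(3 + Q) = 0)
l(f, D) = f*(7 + D)
-87*(O(1)*l(0, 3) + 3) = -87*(0*(0*(7 + 3)) + 3) = -87*(0*(0*10) + 3) = -87*(0*0 + 3) = -87*(0 + 3) = -87*3 = -261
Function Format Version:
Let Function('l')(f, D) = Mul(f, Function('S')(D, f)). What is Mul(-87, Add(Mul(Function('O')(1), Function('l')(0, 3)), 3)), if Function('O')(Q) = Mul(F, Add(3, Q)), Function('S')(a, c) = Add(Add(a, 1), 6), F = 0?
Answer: -261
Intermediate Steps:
Function('S')(a, c) = Add(7, a) (Function('S')(a, c) = Add(Add(1, a), 6) = Add(7, a))
Function('O')(Q) = 0 (Function('O')(Q) = Mul(0, Add(3, Q)) = 0)
Function('l')(f, D) = Mul(f, Add(7, D))
Mul(-87, Add(Mul(Function('O')(1), Function('l')(0, 3)), 3)) = Mul(-87, Add(Mul(0, Mul(0, Add(7, 3))), 3)) = Mul(-87, Add(Mul(0, Mul(0, 10)), 3)) = Mul(-87, Add(Mul(0, 0), 3)) = Mul(-87, Add(0, 3)) = Mul(-87, 3) = -261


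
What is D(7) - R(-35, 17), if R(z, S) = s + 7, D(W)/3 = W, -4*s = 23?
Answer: 79/4 ≈ 19.750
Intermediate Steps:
s = -23/4 (s = -1/4*23 = -23/4 ≈ -5.7500)
D(W) = 3*W
R(z, S) = 5/4 (R(z, S) = -23/4 + 7 = 5/4)
D(7) - R(-35, 17) = 3*7 - 1*5/4 = 21 - 5/4 = 79/4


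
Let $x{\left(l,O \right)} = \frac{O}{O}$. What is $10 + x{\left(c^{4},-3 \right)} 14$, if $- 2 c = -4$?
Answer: $24$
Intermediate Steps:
$c = 2$ ($c = \left(- \frac{1}{2}\right) \left(-4\right) = 2$)
$x{\left(l,O \right)} = 1$
$10 + x{\left(c^{4},-3 \right)} 14 = 10 + 1 \cdot 14 = 10 + 14 = 24$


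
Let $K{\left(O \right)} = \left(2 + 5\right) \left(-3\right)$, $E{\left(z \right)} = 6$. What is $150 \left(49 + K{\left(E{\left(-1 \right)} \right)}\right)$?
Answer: $4200$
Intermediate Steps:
$K{\left(O \right)} = -21$ ($K{\left(O \right)} = 7 \left(-3\right) = -21$)
$150 \left(49 + K{\left(E{\left(-1 \right)} \right)}\right) = 150 \left(49 - 21\right) = 150 \cdot 28 = 4200$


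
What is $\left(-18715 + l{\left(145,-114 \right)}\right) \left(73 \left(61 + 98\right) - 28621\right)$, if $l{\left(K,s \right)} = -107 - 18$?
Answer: $320543760$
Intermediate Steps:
$l{\left(K,s \right)} = -125$ ($l{\left(K,s \right)} = -107 - 18 = -125$)
$\left(-18715 + l{\left(145,-114 \right)}\right) \left(73 \left(61 + 98\right) - 28621\right) = \left(-18715 - 125\right) \left(73 \left(61 + 98\right) - 28621\right) = - 18840 \left(73 \cdot 159 - 28621\right) = - 18840 \left(11607 - 28621\right) = \left(-18840\right) \left(-17014\right) = 320543760$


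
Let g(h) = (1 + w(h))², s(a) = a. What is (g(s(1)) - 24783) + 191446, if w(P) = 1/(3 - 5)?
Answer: 666653/4 ≈ 1.6666e+5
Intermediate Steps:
w(P) = -½ (w(P) = 1/(-2) = -½)
g(h) = ¼ (g(h) = (1 - ½)² = (½)² = ¼)
(g(s(1)) - 24783) + 191446 = (¼ - 24783) + 191446 = -99131/4 + 191446 = 666653/4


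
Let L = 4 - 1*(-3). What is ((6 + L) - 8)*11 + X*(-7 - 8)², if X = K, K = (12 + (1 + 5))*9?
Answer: 36505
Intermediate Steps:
K = 162 (K = (12 + 6)*9 = 18*9 = 162)
L = 7 (L = 4 + 3 = 7)
X = 162
((6 + L) - 8)*11 + X*(-7 - 8)² = ((6 + 7) - 8)*11 + 162*(-7 - 8)² = (13 - 8)*11 + 162*(-15)² = 5*11 + 162*225 = 55 + 36450 = 36505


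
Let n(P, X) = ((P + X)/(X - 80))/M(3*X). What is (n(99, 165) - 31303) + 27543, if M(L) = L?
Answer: -4793992/1275 ≈ -3760.0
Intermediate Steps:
n(P, X) = (P + X)/(3*X*(-80 + X)) (n(P, X) = ((P + X)/(X - 80))/((3*X)) = ((P + X)/(-80 + X))*(1/(3*X)) = (P + X)/(3*X*(-80 + X)))
(n(99, 165) - 31303) + 27543 = ((⅓)*(99 + 165)/(165*(-80 + 165)) - 31303) + 27543 = ((⅓)*(1/165)*264/85 - 31303) + 27543 = ((⅓)*(1/165)*(1/85)*264 - 31303) + 27543 = (8/1275 - 31303) + 27543 = -39911317/1275 + 27543 = -4793992/1275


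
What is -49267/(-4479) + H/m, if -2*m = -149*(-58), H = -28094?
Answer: 338715733/19353759 ≈ 17.501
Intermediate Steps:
m = -4321 (m = -(-149)*(-58)/2 = -½*8642 = -4321)
-49267/(-4479) + H/m = -49267/(-4479) - 28094/(-4321) = -49267*(-1/4479) - 28094*(-1/4321) = 49267/4479 + 28094/4321 = 338715733/19353759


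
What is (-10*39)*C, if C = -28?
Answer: 10920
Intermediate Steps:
(-10*39)*C = -10*39*(-28) = -390*(-28) = 10920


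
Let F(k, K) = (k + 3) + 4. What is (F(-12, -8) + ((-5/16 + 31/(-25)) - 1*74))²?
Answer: 1038192841/160000 ≈ 6488.7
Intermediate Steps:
F(k, K) = 7 + k (F(k, K) = (3 + k) + 4 = 7 + k)
(F(-12, -8) + ((-5/16 + 31/(-25)) - 1*74))² = ((7 - 12) + ((-5/16 + 31/(-25)) - 1*74))² = (-5 + ((-5*1/16 + 31*(-1/25)) - 74))² = (-5 + ((-5/16 - 31/25) - 74))² = (-5 + (-621/400 - 74))² = (-5 - 30221/400)² = (-32221/400)² = 1038192841/160000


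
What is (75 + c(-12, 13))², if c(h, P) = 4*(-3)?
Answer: 3969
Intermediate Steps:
c(h, P) = -12
(75 + c(-12, 13))² = (75 - 12)² = 63² = 3969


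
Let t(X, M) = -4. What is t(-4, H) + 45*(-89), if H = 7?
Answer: -4009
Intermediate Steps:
t(-4, H) + 45*(-89) = -4 + 45*(-89) = -4 - 4005 = -4009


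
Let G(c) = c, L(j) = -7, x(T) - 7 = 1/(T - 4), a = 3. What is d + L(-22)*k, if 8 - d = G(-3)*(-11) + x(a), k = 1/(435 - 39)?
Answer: -12283/396 ≈ -31.018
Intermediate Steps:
x(T) = 7 + 1/(-4 + T) (x(T) = 7 + 1/(T - 4) = 7 + 1/(-4 + T))
k = 1/396 ≈ 0.0025253
d = -31 (d = 8 - (-3*(-11) + (-27 + 7*3)/(-4 + 3)) = 8 - (33 + (-27 + 21)/(-1)) = 8 - (33 - 1*(-6)) = 8 - (33 + 6) = 8 - 1*39 = 8 - 39 = -31)
d + L(-22)*k = -31 - 7*1/396 = -31 - 7/396 = -12283/396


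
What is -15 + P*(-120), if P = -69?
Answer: 8265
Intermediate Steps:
-15 + P*(-120) = -15 - 69*(-120) = -15 + 8280 = 8265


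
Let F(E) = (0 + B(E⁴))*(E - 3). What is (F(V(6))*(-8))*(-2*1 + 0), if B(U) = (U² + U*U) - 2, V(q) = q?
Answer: 161243040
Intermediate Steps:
B(U) = -2 + 2*U² (B(U) = (U² + U²) - 2 = 2*U² - 2 = -2 + 2*U²)
F(E) = (-3 + E)*(-2 + 2*E⁸) (F(E) = (0 + (-2 + 2*(E⁴)²))*(E - 3) = (0 + (-2 + 2*E⁸))*(-3 + E) = (-2 + 2*E⁸)*(-3 + E) = (-3 + E)*(-2 + 2*E⁸))
(F(V(6))*(-8))*(-2*1 + 0) = ((2*(-1 + 6⁸)*(-3 + 6))*(-8))*(-2*1 + 0) = ((2*(-1 + 1679616)*3)*(-8))*(-2 + 0) = ((2*1679615*3)*(-8))*(-2) = (10077690*(-8))*(-2) = -80621520*(-2) = 161243040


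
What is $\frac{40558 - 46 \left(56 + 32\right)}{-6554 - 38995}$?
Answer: $- \frac{12170}{15183} \approx -0.80155$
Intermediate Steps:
$\frac{40558 - 46 \left(56 + 32\right)}{-6554 - 38995} = \frac{40558 - 4048}{-45549} = \left(40558 - 4048\right) \left(- \frac{1}{45549}\right) = 36510 \left(- \frac{1}{45549}\right) = - \frac{12170}{15183}$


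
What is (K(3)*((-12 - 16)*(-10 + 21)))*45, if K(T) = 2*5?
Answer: -138600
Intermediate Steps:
K(T) = 10
(K(3)*((-12 - 16)*(-10 + 21)))*45 = (10*((-12 - 16)*(-10 + 21)))*45 = (10*(-28*11))*45 = (10*(-308))*45 = -3080*45 = -138600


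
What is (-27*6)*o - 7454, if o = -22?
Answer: -3890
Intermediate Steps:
(-27*6)*o - 7454 = -27*6*(-22) - 7454 = -162*(-22) - 7454 = 3564 - 7454 = -3890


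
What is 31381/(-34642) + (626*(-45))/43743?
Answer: -782854741/505115002 ≈ -1.5499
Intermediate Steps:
31381/(-34642) + (626*(-45))/43743 = 31381*(-1/34642) - 28170*1/43743 = -31381/34642 - 9390/14581 = -782854741/505115002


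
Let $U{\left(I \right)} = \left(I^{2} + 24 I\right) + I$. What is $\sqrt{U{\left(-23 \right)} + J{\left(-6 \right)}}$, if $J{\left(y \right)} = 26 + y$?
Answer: $i \sqrt{26} \approx 5.099 i$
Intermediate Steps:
$U{\left(I \right)} = I^{2} + 25 I$
$\sqrt{U{\left(-23 \right)} + J{\left(-6 \right)}} = \sqrt{- 23 \left(25 - 23\right) + \left(26 - 6\right)} = \sqrt{\left(-23\right) 2 + 20} = \sqrt{-46 + 20} = \sqrt{-26} = i \sqrt{26}$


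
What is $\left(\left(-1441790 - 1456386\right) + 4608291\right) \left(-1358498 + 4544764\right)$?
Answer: $5448881280590$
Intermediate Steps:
$\left(\left(-1441790 - 1456386\right) + 4608291\right) \left(-1358498 + 4544764\right) = \left(\left(-1441790 - 1456386\right) + 4608291\right) 3186266 = \left(-2898176 + 4608291\right) 3186266 = 1710115 \cdot 3186266 = 5448881280590$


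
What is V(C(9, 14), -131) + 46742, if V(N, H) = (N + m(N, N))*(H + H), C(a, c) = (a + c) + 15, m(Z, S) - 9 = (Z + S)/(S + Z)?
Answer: 34166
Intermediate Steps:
m(Z, S) = 10 (m(Z, S) = 9 + (Z + S)/(S + Z) = 9 + (S + Z)/(S + Z) = 9 + 1 = 10)
C(a, c) = 15 + a + c
V(N, H) = 2*H*(10 + N) (V(N, H) = (N + 10)*(H + H) = (10 + N)*(2*H) = 2*H*(10 + N))
V(C(9, 14), -131) + 46742 = 2*(-131)*(10 + (15 + 9 + 14)) + 46742 = 2*(-131)*(10 + 38) + 46742 = 2*(-131)*48 + 46742 = -12576 + 46742 = 34166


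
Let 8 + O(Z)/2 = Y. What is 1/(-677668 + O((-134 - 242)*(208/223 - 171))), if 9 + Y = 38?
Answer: -1/677626 ≈ -1.4757e-6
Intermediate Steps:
Y = 29 (Y = -9 + 38 = 29)
O(Z) = 42 (O(Z) = -16 + 2*29 = -16 + 58 = 42)
1/(-677668 + O((-134 - 242)*(208/223 - 171))) = 1/(-677668 + 42) = 1/(-677626) = -1/677626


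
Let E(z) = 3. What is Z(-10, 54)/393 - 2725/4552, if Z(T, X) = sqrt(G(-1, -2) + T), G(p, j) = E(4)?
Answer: -2725/4552 + I*sqrt(7)/393 ≈ -0.59864 + 0.0067322*I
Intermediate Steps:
G(p, j) = 3
Z(T, X) = sqrt(3 + T)
Z(-10, 54)/393 - 2725/4552 = sqrt(3 - 10)/393 - 2725/4552 = sqrt(-7)*(1/393) - 2725*1/4552 = (I*sqrt(7))*(1/393) - 2725/4552 = I*sqrt(7)/393 - 2725/4552 = -2725/4552 + I*sqrt(7)/393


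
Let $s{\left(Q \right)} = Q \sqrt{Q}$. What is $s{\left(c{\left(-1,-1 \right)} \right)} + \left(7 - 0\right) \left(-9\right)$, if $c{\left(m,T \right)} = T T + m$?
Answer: $-63$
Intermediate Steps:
$c{\left(m,T \right)} = m + T^{2}$ ($c{\left(m,T \right)} = T^{2} + m = m + T^{2}$)
$s{\left(Q \right)} = Q^{\frac{3}{2}}$
$s{\left(c{\left(-1,-1 \right)} \right)} + \left(7 - 0\right) \left(-9\right) = \left(-1 + \left(-1\right)^{2}\right)^{\frac{3}{2}} + \left(7 - 0\right) \left(-9\right) = \left(-1 + 1\right)^{\frac{3}{2}} + \left(7 + 0\right) \left(-9\right) = 0^{\frac{3}{2}} + 7 \left(-9\right) = 0 - 63 = -63$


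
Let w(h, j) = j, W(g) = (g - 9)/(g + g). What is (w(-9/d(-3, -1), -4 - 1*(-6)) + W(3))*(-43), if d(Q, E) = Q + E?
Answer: -43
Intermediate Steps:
d(Q, E) = E + Q
W(g) = (-9 + g)/(2*g) (W(g) = (-9 + g)/((2*g)) = (-9 + g)*(1/(2*g)) = (-9 + g)/(2*g))
(w(-9/d(-3, -1), -4 - 1*(-6)) + W(3))*(-43) = ((-4 - 1*(-6)) + (½)*(-9 + 3)/3)*(-43) = ((-4 + 6) + (½)*(⅓)*(-6))*(-43) = (2 - 1)*(-43) = 1*(-43) = -43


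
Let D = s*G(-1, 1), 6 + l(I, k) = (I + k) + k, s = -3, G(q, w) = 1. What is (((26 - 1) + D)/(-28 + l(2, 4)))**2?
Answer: 121/144 ≈ 0.84028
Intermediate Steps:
l(I, k) = -6 + I + 2*k (l(I, k) = -6 + ((I + k) + k) = -6 + (I + 2*k) = -6 + I + 2*k)
D = -3 (D = -3*1 = -3)
(((26 - 1) + D)/(-28 + l(2, 4)))**2 = (((26 - 1) - 3)/(-28 + (-6 + 2 + 2*4)))**2 = ((25 - 3)/(-28 + (-6 + 2 + 8)))**2 = (22/(-28 + 4))**2 = (22/(-24))**2 = (22*(-1/24))**2 = (-11/12)**2 = 121/144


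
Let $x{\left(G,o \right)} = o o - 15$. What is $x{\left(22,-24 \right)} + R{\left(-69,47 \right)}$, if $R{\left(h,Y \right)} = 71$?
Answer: $632$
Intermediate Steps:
$x{\left(G,o \right)} = -15 + o^{2}$ ($x{\left(G,o \right)} = o^{2} - 15 = -15 + o^{2}$)
$x{\left(22,-24 \right)} + R{\left(-69,47 \right)} = \left(-15 + \left(-24\right)^{2}\right) + 71 = \left(-15 + 576\right) + 71 = 561 + 71 = 632$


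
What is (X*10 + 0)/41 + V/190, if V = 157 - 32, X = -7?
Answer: -1635/1558 ≈ -1.0494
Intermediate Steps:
V = 125
(X*10 + 0)/41 + V/190 = (-7*10 + 0)/41 + 125/190 = (-70 + 0)*(1/41) + 125*(1/190) = -70*1/41 + 25/38 = -70/41 + 25/38 = -1635/1558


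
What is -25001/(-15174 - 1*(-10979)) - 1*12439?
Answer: -52156604/4195 ≈ -12433.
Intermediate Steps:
-25001/(-15174 - 1*(-10979)) - 1*12439 = -25001/(-15174 + 10979) - 12439 = -25001/(-4195) - 12439 = -25001*(-1/4195) - 12439 = 25001/4195 - 12439 = -52156604/4195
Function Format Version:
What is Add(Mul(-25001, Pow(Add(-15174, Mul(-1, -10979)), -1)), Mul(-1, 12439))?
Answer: Rational(-52156604, 4195) ≈ -12433.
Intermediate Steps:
Add(Mul(-25001, Pow(Add(-15174, Mul(-1, -10979)), -1)), Mul(-1, 12439)) = Add(Mul(-25001, Pow(Add(-15174, 10979), -1)), -12439) = Add(Mul(-25001, Pow(-4195, -1)), -12439) = Add(Mul(-25001, Rational(-1, 4195)), -12439) = Add(Rational(25001, 4195), -12439) = Rational(-52156604, 4195)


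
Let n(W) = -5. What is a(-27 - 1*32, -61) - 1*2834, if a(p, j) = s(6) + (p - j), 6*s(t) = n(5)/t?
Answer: -101957/36 ≈ -2832.1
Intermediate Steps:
s(t) = -5/(6*t) (s(t) = (-5/t)/6 = -5/(6*t))
a(p, j) = -5/36 + p - j (a(p, j) = -⅚/6 + (p - j) = -⅚*⅙ + (p - j) = -5/36 + (p - j) = -5/36 + p - j)
a(-27 - 1*32, -61) - 1*2834 = (-5/36 + (-27 - 1*32) - 1*(-61)) - 1*2834 = (-5/36 + (-27 - 32) + 61) - 2834 = (-5/36 - 59 + 61) - 2834 = 67/36 - 2834 = -101957/36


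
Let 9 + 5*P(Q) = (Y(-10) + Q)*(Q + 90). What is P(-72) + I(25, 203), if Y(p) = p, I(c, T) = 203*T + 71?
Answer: 40983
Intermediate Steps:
I(c, T) = 71 + 203*T
P(Q) = -9/5 + (-10 + Q)*(90 + Q)/5 (P(Q) = -9/5 + ((-10 + Q)*(Q + 90))/5 = -9/5 + ((-10 + Q)*(90 + Q))/5 = -9/5 + (-10 + Q)*(90 + Q)/5)
P(-72) + I(25, 203) = (-909/5 + 16*(-72) + (1/5)*(-72)**2) + (71 + 203*203) = (-909/5 - 1152 + (1/5)*5184) + (71 + 41209) = (-909/5 - 1152 + 5184/5) + 41280 = -297 + 41280 = 40983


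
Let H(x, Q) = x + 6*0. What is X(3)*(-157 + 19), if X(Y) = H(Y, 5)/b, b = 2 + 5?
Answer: -414/7 ≈ -59.143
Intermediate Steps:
H(x, Q) = x (H(x, Q) = x + 0 = x)
b = 7
X(Y) = Y/7
X(3)*(-157 + 19) = ((⅐)*3)*(-157 + 19) = (3/7)*(-138) = -414/7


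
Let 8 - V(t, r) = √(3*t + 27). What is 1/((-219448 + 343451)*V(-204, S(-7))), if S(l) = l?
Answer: 8/80477947 + 3*I*√65/80477947 ≈ 9.9406e-8 + 3.0054e-7*I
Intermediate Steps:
V(t, r) = 8 - √(27 + 3*t) (V(t, r) = 8 - √(3*t + 27) = 8 - √(27 + 3*t))
1/((-219448 + 343451)*V(-204, S(-7))) = 1/((-219448 + 343451)*(8 - √(27 + 3*(-204)))) = 1/(124003*(8 - √(27 - 612))) = 1/(124003*(8 - √(-585))) = 1/(124003*(8 - 3*I*√65))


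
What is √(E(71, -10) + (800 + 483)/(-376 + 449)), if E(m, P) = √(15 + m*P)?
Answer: √(93659 + 5329*I*√695)/73 ≈ 4.9628 + 2.656*I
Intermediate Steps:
E(m, P) = √(15 + P*m)
√(E(71, -10) + (800 + 483)/(-376 + 449)) = √(√(15 - 10*71) + (800 + 483)/(-376 + 449)) = √(√(15 - 710) + 1283/73) = √(√(-695) + 1283*(1/73)) = √(I*√695 + 1283/73) = √(1283/73 + I*√695)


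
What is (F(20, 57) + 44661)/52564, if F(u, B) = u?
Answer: 44681/52564 ≈ 0.85003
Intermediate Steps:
(F(20, 57) + 44661)/52564 = (20 + 44661)/52564 = 44681*(1/52564) = 44681/52564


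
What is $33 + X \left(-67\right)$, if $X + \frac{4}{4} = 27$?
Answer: $-1709$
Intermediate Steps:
$X = 26$ ($X = -1 + 27 = 26$)
$33 + X \left(-67\right) = 33 + 26 \left(-67\right) = 33 - 1742 = -1709$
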